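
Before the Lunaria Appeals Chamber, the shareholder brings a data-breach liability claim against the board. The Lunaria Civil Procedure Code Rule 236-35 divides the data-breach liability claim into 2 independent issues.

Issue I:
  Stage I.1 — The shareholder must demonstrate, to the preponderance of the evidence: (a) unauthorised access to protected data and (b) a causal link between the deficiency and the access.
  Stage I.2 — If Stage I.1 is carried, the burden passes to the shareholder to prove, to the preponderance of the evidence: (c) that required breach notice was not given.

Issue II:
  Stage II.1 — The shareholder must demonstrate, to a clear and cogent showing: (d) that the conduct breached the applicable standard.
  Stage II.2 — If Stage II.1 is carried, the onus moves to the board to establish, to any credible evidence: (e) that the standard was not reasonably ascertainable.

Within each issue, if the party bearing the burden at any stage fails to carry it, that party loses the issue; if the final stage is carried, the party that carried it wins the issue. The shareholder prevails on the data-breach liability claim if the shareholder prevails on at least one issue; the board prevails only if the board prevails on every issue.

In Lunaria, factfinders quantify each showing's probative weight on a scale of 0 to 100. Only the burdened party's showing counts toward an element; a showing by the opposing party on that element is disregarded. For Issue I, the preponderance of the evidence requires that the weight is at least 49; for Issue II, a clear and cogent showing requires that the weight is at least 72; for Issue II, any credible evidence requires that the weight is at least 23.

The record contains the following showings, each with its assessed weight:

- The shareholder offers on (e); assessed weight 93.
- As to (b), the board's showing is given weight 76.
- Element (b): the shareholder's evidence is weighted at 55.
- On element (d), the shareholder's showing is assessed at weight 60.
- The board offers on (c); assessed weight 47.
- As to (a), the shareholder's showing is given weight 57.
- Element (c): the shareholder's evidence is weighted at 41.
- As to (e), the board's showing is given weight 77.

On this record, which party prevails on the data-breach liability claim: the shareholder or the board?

board

— Issue I —
Stage I.1 (shareholder, the preponderance of the evidence, weight is at least 49): (a) 57 ≥ 49 — meets; (b) 55 (board's 76 disregarded) ≥ 49 — meets.
  All elements met. The shareholder retains the burden for Stage I.2.
Stage I.2 (shareholder, the preponderance of the evidence, weight is at least 49): (c) 41 (board's 47 disregarded) < 49 — fails.
  The shareholder does not carry Stage I.2.
The board prevails on this issue.
— Issue II —
Stage II.1 — burden on shareholder; standard: a clear and cogent showing (weight is at least 72).
    (d): 60 < 72 [not met]
  Stage II.1 not carried; the shareholder fails its burden.
So the board prevails on this issue.
Per-issue: Issue I → board; Issue II → board. The shareholder must prevail on at least one issue; overall, the board prevails.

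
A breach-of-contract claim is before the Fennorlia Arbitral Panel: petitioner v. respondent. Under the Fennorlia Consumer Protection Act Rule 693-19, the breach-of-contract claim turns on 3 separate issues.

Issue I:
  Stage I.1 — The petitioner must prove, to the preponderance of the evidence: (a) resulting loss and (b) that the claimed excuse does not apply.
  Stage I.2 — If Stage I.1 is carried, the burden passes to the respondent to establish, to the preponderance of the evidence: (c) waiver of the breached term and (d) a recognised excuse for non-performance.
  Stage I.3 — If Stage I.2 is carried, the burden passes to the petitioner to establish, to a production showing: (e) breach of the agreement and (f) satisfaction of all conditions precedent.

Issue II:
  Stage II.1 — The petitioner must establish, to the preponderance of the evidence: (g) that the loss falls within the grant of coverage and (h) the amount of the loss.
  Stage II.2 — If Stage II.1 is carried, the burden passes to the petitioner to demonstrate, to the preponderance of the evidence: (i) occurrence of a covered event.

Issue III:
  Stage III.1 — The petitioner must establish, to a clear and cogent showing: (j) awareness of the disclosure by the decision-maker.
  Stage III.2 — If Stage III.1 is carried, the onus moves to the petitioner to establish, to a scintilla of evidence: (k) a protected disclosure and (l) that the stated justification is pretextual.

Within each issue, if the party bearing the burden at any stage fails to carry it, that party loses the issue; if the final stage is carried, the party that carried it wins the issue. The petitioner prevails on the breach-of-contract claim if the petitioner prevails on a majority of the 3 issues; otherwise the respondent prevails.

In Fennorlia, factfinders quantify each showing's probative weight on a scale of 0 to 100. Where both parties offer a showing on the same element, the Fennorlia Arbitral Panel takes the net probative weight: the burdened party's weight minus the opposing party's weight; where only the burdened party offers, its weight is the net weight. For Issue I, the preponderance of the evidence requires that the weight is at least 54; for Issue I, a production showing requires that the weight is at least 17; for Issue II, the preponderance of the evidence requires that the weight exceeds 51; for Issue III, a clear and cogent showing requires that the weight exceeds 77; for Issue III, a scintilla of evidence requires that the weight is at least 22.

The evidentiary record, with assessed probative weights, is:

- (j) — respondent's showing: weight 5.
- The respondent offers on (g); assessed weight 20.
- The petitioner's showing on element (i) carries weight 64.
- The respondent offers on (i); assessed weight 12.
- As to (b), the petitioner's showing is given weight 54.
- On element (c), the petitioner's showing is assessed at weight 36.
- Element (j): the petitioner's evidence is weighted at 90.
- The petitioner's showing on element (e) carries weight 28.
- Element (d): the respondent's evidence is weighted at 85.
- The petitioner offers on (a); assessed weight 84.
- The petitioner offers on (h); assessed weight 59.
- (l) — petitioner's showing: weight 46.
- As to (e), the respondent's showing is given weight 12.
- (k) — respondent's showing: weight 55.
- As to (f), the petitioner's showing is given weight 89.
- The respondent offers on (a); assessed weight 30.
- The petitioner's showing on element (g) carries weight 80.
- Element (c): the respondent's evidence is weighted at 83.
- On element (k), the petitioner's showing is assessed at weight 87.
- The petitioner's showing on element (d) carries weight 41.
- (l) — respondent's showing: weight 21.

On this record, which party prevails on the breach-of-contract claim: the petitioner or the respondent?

petitioner

— Issue I —
At Stage I.1 the petitioner must meet the preponderance of the evidence (weight is at least 54): on (a) the weight is 84 less the opposing 30 gives net 54, ≥ 54, so (a) meets the standard; on (b) the weight is 54, which does reach 54, so (b) meets the standard.
  All elements met. The burden passes to the respondent.
At Stage I.2 the respondent must meet the preponderance of the evidence (weight is at least 54): on (c) the weight is 83 less the opposing 36 gives net 47, which does not reach 54, so (c) does not meet the standard; on (d) the weight is 85 less the opposing 41 gives net 44, < 54, so (d) does not meet the standard.
  Not every element is met, so the respondent fails to carry Stage I.2.
The analysis ends at Stage I.2; the petitioner prevails on this issue.
— Issue II —
At Stage II.1 the petitioner must meet the preponderance of the evidence (weight exceeds 51): on (g) the weight is 80 less the opposing 20 gives net 60, > 51, so (g) meets the standard; on (h) the weight is 59, > 51, so (h) meets the standard.
  Stage II.1 carried; the burden remains with the petitioner.
At Stage II.2 the petitioner must meet the preponderance of the evidence (weight exceeds 51): on (i) the weight is 64 less the opposing 12 gives net 52, which does exceed 51, so (i) meets the standard.
  Stage II.2 carried; the final stage is satisfied.
All stages carried — the petitioner prevails on this issue.
— Issue III —
Stage III.1 — burden on petitioner; standard: a clear and cogent showing (weight exceeds 77).
    (j): 90 − 5 = 85 > 77 [met]
  Stage III.1 carried; the burden remains with the petitioner.
Stage III.2 — burden on petitioner; standard: a scintilla of evidence (weight is at least 22).
    (k): 87 − 55 = 32 ≥ 22 [met]
    (l): 46 − 21 = 25 ≥ 22 [met]
  The petitioner carries the last stage.
Every stage carried; the petitioner prevails on this issue.
Per-issue: Issue I → petitioner; Issue II → petitioner; Issue III → petitioner. The petitioner must prevail on a majority of issues; overall, the petitioner prevails.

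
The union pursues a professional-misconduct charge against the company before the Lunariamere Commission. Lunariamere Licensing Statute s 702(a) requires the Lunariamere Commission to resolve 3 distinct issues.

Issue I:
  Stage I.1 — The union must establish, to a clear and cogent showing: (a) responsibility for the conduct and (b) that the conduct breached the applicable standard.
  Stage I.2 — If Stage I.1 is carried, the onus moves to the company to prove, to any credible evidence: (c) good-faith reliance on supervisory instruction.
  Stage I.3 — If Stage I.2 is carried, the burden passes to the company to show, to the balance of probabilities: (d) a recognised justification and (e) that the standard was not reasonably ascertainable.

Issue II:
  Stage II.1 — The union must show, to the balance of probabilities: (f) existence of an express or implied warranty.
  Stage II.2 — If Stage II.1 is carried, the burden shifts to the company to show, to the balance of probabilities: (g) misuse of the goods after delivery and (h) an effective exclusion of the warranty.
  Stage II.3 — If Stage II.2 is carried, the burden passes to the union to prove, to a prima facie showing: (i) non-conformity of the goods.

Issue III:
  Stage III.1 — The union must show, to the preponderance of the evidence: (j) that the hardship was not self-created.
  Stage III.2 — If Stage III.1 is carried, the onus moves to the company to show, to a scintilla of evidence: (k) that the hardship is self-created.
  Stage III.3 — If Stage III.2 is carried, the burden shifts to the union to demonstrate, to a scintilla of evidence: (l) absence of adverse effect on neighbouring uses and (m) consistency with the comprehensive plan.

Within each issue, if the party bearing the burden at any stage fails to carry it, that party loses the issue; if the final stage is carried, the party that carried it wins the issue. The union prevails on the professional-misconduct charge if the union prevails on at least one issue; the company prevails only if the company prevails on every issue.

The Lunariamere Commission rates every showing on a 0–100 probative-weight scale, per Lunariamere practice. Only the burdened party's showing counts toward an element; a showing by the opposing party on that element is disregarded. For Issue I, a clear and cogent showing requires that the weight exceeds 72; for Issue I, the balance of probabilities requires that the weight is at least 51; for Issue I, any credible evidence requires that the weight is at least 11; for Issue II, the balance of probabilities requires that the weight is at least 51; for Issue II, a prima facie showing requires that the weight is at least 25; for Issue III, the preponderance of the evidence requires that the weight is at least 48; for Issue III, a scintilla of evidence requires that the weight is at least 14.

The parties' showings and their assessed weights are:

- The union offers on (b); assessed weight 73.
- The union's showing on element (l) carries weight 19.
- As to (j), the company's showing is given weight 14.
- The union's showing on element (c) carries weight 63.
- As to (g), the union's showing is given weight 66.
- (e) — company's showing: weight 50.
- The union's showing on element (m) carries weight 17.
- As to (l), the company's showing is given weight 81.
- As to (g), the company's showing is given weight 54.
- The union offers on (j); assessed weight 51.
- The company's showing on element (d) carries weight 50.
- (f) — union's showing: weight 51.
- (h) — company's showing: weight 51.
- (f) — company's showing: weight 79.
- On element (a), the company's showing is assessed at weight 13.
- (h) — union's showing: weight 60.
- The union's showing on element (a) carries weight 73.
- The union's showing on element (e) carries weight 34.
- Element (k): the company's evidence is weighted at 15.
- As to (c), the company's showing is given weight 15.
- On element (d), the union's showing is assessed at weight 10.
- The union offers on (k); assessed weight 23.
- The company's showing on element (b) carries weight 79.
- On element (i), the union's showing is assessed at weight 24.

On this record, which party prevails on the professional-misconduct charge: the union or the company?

union

— Issue I —
Stage I.1 (union, a clear and cogent showing, weight exceeds 72): (a) 73 (company's 13 disregarded) > 72 — meets; (b) 73 (company's 79 disregarded) > 72 — meets.
  Stage I.1 carried; the burden shifts to the company.
Stage I.2 (company, any credible evidence, weight is at least 11): (c) 15 (union's 63 disregarded) ≥ 11 — meets.
  Stage I.2 is satisfied; the company continues to bear the burden.
Stage I.3 (company, the balance of probabilities, weight is at least 51): (d) 50 (union's 10 disregarded) < 51 — fails; (e) 50 (union's 34 disregarded) < 51 — fails.
  Stage I.3 not carried; the company fails its burden.
The analysis ends at Stage I.3; the union prevails on this issue.
— Issue II —
At Stage II.1 the union must meet the balance of probabilities (weight is at least 51): on (f) the weight is 51 (the company's 79 is given no effect), which does reach 51, so (f) meets the standard.
  Stage II.1 carried; the burden shifts to the company.
At Stage II.2 the company must meet the balance of probabilities (weight is at least 51): on (g) the weight is 54 (the union's 66 is given no effect), which does reach 51, so (g) meets the standard; on (h) the weight is 51 (the union's 60 is given no effect), ≥ 51, so (h) meets the standard.
  All elements met. The burden passes to the union.
At Stage II.3 the union must meet a prima facie showing (weight is at least 25): on (i) the weight is 24, < 25, so (i) does not meet the standard.
  Stage II.3 not carried; the union fails its burden.
So the company prevails on this issue.
— Issue III —
Stage III.1 (union, the preponderance of the evidence, weight is at least 48): (j) 51 (company's 14 disregarded) ≥ 48 — meets.
  The union carries Stage III.1; the company now bears the burden.
Stage III.2 (company, a scintilla of evidence, weight is at least 14): (k) 15 (union's 23 disregarded) ≥ 14 — meets.
  Stage III.2 is satisfied; the onus moves to the union.
Stage III.3 (union, a scintilla of evidence, weight is at least 14): (l) 19 (company's 81 disregarded) ≥ 14 — meets; (m) 17 ≥ 14 — meets.
  Stage III.3 carried; the final stage is satisfied.
All stages carried — the union prevails on this issue.
Per-issue: Issue I → union; Issue II → company; Issue III → union. The union must prevail on at least one issue; overall, the union prevails.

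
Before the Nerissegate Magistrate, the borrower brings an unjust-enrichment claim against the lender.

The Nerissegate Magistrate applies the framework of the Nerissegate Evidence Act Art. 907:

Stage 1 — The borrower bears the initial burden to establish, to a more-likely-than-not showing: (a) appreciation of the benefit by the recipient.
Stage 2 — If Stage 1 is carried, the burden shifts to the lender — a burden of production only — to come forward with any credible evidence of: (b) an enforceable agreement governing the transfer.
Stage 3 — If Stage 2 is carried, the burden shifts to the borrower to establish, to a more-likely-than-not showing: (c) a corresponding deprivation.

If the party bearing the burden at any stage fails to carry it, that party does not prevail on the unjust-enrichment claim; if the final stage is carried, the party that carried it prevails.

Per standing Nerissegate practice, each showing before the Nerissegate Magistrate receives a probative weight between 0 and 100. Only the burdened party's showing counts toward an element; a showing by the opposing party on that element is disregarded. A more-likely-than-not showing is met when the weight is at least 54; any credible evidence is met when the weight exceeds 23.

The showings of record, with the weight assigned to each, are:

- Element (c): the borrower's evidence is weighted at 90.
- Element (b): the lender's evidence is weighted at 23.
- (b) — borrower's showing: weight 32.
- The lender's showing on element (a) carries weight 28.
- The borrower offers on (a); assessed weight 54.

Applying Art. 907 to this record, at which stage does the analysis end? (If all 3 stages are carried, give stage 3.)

Stage 1 (borrower, a more-likely-than-not showing, weight is at least 54): (a) 54 (lender's 28 disregarded) ≥ 54 — meets.
  The borrower carries Stage 1; the lender now bears the burden.
Stage 2 (lender, any credible evidence, weight exceeds 23): (b) 23 (borrower's 32 disregarded) ≤ 23 — fails.
  Stage 2 not carried; the lender fails its burden.
So the borrower prevails.

stage 2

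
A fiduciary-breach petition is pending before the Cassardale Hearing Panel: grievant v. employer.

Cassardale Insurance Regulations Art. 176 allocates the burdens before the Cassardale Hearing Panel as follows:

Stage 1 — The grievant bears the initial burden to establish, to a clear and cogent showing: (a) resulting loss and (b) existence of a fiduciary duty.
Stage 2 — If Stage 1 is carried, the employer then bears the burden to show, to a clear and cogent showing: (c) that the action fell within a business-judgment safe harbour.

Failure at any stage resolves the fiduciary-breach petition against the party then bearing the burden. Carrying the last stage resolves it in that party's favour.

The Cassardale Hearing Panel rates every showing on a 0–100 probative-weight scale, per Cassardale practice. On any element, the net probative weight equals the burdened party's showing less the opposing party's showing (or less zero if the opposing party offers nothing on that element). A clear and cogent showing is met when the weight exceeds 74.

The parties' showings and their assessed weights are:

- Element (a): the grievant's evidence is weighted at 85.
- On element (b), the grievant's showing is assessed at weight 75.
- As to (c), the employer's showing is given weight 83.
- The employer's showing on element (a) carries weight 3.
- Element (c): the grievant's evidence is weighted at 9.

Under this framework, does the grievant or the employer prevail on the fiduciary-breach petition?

grievant

At Stage 1 the grievant must meet a clear and cogent showing (weight exceeds 74): on (a) the weight is 85 less the opposing 3 gives net 82, which does exceed 74, so (a) meets the standard; on (b) the weight is 75, which does exceed 74, so (b) meets the standard.
  Stage 1 is satisfied; the onus moves to the employer.
At Stage 2 the employer must meet a clear and cogent showing (weight exceeds 74): on (c) the weight is 83 less the opposing 9 gives net 74, which does not exceed 74, so (c) does not meet the standard.
  The employer does not carry Stage 2.
So the grievant prevails.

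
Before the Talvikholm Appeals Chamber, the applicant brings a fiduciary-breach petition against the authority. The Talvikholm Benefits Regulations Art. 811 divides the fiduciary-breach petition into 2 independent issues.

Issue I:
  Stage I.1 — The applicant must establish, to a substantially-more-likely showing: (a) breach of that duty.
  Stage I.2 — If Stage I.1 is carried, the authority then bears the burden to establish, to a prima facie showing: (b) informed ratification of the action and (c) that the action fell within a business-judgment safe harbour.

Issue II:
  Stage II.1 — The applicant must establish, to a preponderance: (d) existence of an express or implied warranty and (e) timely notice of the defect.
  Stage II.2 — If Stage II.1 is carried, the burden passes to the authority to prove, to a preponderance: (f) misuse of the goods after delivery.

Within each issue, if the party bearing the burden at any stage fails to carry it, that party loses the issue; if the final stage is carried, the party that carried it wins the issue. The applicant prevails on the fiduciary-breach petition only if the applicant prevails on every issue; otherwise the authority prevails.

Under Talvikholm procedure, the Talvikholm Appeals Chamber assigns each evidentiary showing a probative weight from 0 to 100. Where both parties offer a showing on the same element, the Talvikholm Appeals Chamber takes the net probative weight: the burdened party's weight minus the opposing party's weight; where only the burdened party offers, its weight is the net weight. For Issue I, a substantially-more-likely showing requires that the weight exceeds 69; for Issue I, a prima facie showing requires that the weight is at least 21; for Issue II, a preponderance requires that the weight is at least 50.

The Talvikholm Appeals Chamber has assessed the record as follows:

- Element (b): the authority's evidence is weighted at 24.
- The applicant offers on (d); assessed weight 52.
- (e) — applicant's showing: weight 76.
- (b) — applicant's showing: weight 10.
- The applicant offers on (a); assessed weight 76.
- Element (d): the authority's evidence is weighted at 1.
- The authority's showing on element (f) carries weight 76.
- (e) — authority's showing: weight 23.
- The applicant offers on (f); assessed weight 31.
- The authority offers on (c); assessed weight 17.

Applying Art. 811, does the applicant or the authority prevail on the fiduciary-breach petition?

applicant

— Issue I —
Stage I.1 (applicant, a substantially-more-likely showing, weight exceeds 69): (a) 76 > 69 — meets.
  The applicant carries Stage I.1; the authority now bears the burden.
Stage I.2 (authority, a prima facie showing, weight is at least 21): (b) net 24−10=14 < 21 — fails; (c) 17 < 21 — fails.
  Not every element is met, so the authority fails to carry Stage I.2.
So the applicant prevails on this issue.
— Issue II —
Stage II.1 (applicant, a preponderance, weight is at least 50): (d) net 52−1=51 ≥ 50 — meets; (e) net 76−23=53 ≥ 50 — meets.
  All elements met. The burden passes to the authority.
Stage II.2 (authority, a preponderance, weight is at least 50): (f) net 76−31=45 < 50 — fails.
  The authority does not carry Stage II.2.
The analysis ends at Stage II.2; the applicant prevails on this issue.
Per-issue: Issue I → applicant; Issue II → applicant. The applicant must prevail on every issue; overall, the applicant prevails.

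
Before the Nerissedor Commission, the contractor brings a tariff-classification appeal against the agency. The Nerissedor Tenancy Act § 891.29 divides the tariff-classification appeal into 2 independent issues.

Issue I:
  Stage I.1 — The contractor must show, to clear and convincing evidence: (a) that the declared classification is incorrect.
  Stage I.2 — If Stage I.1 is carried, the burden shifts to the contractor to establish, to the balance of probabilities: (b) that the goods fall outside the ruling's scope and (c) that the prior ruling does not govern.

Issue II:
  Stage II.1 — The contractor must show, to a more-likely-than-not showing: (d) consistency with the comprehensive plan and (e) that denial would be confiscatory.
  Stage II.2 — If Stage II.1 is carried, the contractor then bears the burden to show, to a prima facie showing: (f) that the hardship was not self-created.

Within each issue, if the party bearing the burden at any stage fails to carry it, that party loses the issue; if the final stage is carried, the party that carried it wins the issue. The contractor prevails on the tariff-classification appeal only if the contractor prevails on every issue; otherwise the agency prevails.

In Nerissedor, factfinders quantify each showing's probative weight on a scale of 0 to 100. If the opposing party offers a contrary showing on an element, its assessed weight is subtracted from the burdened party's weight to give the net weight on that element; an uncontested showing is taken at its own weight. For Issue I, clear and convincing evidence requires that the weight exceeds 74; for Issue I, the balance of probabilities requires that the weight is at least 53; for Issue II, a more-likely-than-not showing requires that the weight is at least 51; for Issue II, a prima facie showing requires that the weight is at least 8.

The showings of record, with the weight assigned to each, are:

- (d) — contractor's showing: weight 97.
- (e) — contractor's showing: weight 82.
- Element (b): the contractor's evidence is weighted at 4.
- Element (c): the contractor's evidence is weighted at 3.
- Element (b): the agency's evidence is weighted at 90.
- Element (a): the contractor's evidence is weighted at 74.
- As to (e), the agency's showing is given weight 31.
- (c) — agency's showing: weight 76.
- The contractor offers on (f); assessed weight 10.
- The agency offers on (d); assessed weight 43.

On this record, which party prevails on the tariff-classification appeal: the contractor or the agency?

agency

— Issue I —
At Stage I.1 the contractor must meet clear and convincing evidence (weight exceeds 74): on (a) the weight is 74, which does not exceed 74, so (a) does not meet the standard.
  Not every element is met, so the contractor fails to carry Stage I.1.
The analysis ends at Stage I.1; the agency prevails on this issue.
— Issue II —
Stage II.1 — burden on contractor; standard: a more-likely-than-not showing (weight is at least 51).
    (d): 97 − 43 = 54 ≥ 51 [met]
    (e): 82 − 31 = 51 ≥ 51 [met]
  All elements met. The contractor retains the burden for Stage II.2.
Stage II.2 — burden on contractor; standard: a prima facie showing (weight is at least 8).
    (f): 10 ≥ 8 [met]
  Stage II.2 carried; the final stage is satisfied.
All stages carried — the contractor prevails on this issue.
Per-issue: Issue I → agency; Issue II → contractor. The contractor must prevail on every issue; overall, the agency prevails.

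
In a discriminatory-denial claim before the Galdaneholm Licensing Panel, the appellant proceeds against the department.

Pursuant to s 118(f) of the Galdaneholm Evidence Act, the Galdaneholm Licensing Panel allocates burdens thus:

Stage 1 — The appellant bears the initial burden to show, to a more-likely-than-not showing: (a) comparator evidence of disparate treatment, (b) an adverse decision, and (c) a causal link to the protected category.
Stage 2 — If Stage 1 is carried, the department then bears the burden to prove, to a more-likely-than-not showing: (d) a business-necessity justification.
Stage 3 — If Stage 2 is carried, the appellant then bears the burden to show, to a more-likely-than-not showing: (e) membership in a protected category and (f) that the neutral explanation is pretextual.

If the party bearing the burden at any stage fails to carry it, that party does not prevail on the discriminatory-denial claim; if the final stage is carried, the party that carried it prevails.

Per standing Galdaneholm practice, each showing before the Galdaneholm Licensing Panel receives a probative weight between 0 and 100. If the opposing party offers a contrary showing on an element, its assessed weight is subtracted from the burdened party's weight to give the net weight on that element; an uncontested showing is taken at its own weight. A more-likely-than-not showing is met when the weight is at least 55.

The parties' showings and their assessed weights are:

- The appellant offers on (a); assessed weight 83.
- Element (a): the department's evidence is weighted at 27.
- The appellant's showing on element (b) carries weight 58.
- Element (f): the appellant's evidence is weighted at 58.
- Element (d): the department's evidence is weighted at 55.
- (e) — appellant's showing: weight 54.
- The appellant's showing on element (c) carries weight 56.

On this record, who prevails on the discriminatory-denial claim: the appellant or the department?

Stage 1 — burden on appellant; standard: a more-likely-than-not showing (weight is at least 55).
    (a): 83 − 27 = 56 ≥ 55 [met]
    (b): 58 ≥ 55 [met]
    (c): 56 ≥ 55 [met]
  The appellant carries Stage 1; the department now bears the burden.
Stage 2 — burden on department; standard: a more-likely-than-not showing (weight is at least 55).
    (d): 55 ≥ 55 [met]
  All elements met. The burden passes to the appellant.
Stage 3 — burden on appellant; standard: a more-likely-than-not showing (weight is at least 55).
    (e): 54 < 55 [not met]
    (f): 58 ≥ 55 [met]
  The appellant does not carry Stage 3.
The department prevails.

department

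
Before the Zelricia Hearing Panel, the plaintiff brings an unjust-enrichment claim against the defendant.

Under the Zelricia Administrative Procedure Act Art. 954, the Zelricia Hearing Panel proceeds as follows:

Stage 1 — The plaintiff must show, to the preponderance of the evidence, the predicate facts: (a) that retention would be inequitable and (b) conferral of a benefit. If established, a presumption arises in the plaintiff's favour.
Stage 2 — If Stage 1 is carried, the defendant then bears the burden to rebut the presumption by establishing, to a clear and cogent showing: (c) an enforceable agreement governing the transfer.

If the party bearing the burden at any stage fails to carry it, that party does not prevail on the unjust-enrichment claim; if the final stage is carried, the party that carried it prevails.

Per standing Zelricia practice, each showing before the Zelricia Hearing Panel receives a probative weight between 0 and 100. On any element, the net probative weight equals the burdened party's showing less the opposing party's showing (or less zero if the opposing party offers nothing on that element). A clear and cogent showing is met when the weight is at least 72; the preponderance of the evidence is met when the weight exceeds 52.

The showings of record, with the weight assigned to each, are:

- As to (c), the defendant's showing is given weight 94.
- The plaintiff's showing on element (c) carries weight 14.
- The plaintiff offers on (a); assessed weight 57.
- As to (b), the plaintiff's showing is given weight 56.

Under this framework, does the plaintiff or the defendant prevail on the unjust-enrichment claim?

defendant

Stage 1 (plaintiff, the preponderance of the evidence, weight exceeds 52): (a) 57 > 52 — meets; (b) 56 > 52 — meets.
  Stage 1 is satisfied; the onus moves to the defendant.
Stage 2 (defendant, a clear and cogent showing, weight is at least 72): (c) net 94−14=80 ≥ 72 — meets.
  Stage 2 carried; the final stage is satisfied.
With every stage satisfied, the defendant prevails.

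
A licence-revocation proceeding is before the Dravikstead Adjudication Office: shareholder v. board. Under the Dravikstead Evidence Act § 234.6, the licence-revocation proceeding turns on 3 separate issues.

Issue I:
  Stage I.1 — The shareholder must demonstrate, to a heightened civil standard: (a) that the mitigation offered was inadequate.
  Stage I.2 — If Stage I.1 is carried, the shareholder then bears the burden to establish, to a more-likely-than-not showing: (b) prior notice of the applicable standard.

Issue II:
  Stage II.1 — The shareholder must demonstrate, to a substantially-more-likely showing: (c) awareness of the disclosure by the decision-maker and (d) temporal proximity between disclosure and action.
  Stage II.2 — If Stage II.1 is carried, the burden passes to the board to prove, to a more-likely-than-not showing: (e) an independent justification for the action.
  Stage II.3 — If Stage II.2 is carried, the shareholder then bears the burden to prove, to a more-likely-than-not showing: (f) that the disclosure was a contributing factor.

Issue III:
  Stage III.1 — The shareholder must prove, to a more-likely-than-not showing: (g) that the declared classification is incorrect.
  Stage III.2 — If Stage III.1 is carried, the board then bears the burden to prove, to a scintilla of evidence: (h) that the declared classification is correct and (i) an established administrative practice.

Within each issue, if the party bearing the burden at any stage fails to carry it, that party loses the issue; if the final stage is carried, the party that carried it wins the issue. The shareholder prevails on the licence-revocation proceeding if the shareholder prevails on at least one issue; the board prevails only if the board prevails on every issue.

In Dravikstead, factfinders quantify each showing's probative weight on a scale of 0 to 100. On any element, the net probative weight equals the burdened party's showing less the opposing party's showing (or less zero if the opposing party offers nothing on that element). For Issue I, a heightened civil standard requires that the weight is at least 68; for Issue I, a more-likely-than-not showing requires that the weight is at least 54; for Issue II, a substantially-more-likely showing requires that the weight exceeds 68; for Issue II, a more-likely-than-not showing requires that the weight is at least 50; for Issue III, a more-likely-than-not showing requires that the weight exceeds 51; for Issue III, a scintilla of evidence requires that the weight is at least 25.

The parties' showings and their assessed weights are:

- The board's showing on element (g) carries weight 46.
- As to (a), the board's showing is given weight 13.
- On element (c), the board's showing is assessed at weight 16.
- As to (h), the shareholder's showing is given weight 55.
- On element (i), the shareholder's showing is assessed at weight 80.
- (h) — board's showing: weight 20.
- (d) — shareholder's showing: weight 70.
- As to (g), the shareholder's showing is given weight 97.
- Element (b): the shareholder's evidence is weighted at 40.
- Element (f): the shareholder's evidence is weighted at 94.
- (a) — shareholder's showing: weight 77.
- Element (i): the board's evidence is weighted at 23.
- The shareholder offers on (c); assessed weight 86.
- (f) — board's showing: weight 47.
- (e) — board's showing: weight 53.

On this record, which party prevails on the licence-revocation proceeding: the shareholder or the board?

board

— Issue I —
At Stage I.1 the shareholder must meet a heightened civil standard (weight is at least 68): on (a) the weight is 77 less the opposing 13 gives net 64, < 68, so (a) does not meet the standard.
  Not every element is met, so the shareholder fails to carry Stage I.1.
The board prevails on this issue.
— Issue II —
Stage II.1 (shareholder, a substantially-more-likely showing, weight exceeds 68): (c) net 86−16=70 > 68 — meets; (d) 70 > 68 — meets.
  Stage II.1 carried; the burden shifts to the board.
Stage II.2 (board, a more-likely-than-not showing, weight is at least 50): (e) 53 ≥ 50 — meets.
  Stage II.2 carried; the burden shifts to the shareholder.
Stage II.3 (shareholder, a more-likely-than-not showing, weight is at least 50): (f) net 94−47=47 < 50 — fails.
  Stage II.3 not carried; the shareholder fails its burden.
The board prevails on this issue.
— Issue III —
At Stage III.1 the shareholder must meet a more-likely-than-not showing (weight exceeds 51): on (g) the weight is 97 less the opposing 46 gives net 51, ≤ 51, so (g) does not meet the standard.
  The shareholder does not carry Stage III.1.
The analysis ends at Stage III.1; the board prevails on this issue.
Per-issue: Issue I → board; Issue II → board; Issue III → board. The shareholder must prevail on at least one issue; overall, the board prevails.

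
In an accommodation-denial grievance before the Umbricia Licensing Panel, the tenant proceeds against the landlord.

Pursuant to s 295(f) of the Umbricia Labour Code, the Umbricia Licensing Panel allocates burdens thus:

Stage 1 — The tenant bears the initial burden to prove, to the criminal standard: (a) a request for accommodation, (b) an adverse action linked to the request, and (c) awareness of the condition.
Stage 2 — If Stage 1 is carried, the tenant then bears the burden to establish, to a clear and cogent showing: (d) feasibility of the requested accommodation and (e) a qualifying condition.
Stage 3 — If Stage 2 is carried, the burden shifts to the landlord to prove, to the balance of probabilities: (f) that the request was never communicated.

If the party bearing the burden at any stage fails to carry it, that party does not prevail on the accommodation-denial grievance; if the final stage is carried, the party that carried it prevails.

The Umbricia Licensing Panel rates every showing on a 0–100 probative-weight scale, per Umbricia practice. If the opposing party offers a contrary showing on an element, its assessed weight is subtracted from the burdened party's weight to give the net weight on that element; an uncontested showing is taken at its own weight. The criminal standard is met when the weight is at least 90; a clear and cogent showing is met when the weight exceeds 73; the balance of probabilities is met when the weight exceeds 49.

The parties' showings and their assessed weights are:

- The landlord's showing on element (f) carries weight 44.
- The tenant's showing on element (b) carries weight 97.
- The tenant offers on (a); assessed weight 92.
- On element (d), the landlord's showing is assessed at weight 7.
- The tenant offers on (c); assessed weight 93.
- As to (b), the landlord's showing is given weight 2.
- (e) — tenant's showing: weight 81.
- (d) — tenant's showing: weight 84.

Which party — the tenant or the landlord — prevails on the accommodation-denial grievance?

At Stage 1 the tenant must meet the criminal standard (weight is at least 90): on (a) the weight is 92, ≥ 90, so (a) meets the standard; on (b) the weight is 97 less the opposing 2 gives net 95, which does reach 90, so (b) meets the standard; on (c) the weight is 93, which does reach 90, so (c) meets the standard.
  Stage 1 is satisfied; the tenant continues to bear the burden.
At Stage 2 the tenant must meet a clear and cogent showing (weight exceeds 73): on (d) the weight is 84 less the opposing 7 gives net 77, which does exceed 73, so (d) meets the standard; on (e) the weight is 81, > 73, so (e) meets the standard.
  The tenant carries Stage 2; the landlord now bears the burden.
At Stage 3 the landlord must meet the balance of probabilities (weight exceeds 49): on (f) the weight is 44, ≤ 49, so (f) does not meet the standard.
  The landlord does not carry Stage 3.
The tenant prevails.

tenant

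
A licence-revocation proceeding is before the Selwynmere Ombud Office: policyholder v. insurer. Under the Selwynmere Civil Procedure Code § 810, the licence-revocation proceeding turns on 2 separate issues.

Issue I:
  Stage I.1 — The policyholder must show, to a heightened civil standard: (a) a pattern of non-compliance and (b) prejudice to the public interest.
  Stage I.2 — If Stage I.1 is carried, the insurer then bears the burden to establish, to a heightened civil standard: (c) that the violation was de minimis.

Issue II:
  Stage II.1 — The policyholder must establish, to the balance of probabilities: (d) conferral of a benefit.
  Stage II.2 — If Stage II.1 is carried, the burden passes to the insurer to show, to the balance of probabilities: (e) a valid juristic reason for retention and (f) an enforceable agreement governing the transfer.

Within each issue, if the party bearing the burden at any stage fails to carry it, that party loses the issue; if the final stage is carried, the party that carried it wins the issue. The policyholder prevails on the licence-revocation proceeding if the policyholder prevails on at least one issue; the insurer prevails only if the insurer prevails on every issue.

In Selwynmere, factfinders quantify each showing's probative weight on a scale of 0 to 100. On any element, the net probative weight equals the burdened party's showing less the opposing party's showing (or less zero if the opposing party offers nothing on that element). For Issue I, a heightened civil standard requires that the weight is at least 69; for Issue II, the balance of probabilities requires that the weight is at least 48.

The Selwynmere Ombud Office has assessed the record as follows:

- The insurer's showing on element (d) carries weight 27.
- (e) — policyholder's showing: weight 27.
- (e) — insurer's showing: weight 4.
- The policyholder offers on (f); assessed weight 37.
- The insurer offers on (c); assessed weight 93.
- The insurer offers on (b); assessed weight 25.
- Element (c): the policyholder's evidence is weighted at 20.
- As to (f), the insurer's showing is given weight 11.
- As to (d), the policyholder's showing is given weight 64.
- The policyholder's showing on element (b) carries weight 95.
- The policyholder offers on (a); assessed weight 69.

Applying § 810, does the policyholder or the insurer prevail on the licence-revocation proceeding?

insurer

— Issue I —
Stage I.1 (policyholder, a heightened civil standard, weight is at least 69): (a) 69 ≥ 69 — meets; (b) net 95−25=70 ≥ 69 — meets.
  Stage I.1 is satisfied; the onus moves to the insurer.
Stage I.2 (insurer, a heightened civil standard, weight is at least 69): (c) net 93−20=73 ≥ 69 — meets.
  All elements met at the final stage.
With every stage satisfied, the insurer prevails on this issue.
— Issue II —
At Stage II.1 the policyholder must meet the balance of probabilities (weight is at least 48): on (d) the weight is 64 less the opposing 27 gives net 37, < 48, so (d) does not meet the standard.
  The policyholder does not carry Stage II.1.
So the insurer prevails on this issue.
Per-issue: Issue I → insurer; Issue II → insurer. The policyholder must prevail on at least one issue; overall, the insurer prevails.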